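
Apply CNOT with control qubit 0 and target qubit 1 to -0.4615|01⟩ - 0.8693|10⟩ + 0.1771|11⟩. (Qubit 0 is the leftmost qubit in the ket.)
-0.4615|01⟩ + 0.1771|10⟩ - 0.8693|11⟩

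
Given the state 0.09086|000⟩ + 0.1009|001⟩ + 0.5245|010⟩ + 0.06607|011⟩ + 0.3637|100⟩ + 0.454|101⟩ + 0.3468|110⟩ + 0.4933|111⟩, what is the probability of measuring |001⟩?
0.01018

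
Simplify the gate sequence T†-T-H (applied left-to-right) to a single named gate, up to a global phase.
H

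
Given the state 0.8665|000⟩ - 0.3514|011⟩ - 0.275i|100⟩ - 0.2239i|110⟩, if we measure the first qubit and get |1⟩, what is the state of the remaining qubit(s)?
-0.7755i|00⟩ - 0.6314i|10⟩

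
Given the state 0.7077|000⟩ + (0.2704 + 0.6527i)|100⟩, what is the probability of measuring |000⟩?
0.5008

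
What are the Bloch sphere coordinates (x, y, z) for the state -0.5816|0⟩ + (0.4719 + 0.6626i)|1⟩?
(-0.5489, -0.7707, -0.3235)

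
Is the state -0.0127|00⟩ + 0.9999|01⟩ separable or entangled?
Separable

Writing the state as a|00⟩ + b|01⟩ + c|10⟩ + d|11⟩, it is a product state iff ad − bc = 0.
Here (a, b, c, d) = (-0.0127, 0.9999, 0, 0): ad − bc = (-0.0127)(0) − (0.9999)(0) = 0, so the state is separable.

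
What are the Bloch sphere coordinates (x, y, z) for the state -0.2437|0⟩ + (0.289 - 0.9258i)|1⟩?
(-0.1409, 0.4512, -0.8812)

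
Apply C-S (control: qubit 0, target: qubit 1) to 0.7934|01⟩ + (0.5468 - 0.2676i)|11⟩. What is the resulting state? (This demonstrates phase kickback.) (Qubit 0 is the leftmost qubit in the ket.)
0.7934|01⟩ + (0.2676 + 0.5468i)|11⟩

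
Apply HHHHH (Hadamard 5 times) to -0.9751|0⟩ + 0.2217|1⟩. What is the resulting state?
-0.5327|0⟩ - 0.8463|1⟩

H² = I, so H^5 = H: a single Hadamard. With (a, b) = (-0.9751, 0.2217), H gives ((a + b)/√2, (a − b)/√2) = (-0.5327, -0.8463).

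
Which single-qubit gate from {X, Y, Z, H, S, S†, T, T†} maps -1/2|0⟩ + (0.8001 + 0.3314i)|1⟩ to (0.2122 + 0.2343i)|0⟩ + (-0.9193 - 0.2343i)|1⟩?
H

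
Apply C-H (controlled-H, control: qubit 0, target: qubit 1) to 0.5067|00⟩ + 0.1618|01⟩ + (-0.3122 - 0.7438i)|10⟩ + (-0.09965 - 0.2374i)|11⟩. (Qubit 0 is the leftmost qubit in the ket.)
0.5067|00⟩ + 0.1618|01⟩ + (-0.2912 - 0.6938i)|10⟩ + (-0.1503 - 0.3581i)|11⟩

C-H leaves the control-|0⟩ kets |00⟩, |01⟩ unchanged and applies H to qubit 1 on the control-|1⟩ pair (|10⟩, |11⟩).
H = [[1/√2, 1/√2], [1/√2, -1/√2]].
With a = amp(|10⟩) = (-0.3122 - 0.7438i) and b = amp(|11⟩) = (-0.09965 - 0.2374i):
new amp(|10⟩) = (1/√2)·a + (1/√2)·b = (-0.2912 - 0.6938i)
new amp(|11⟩) = (1/√2)·a + (-1/√2)·b = (-0.1503 - 0.3581i)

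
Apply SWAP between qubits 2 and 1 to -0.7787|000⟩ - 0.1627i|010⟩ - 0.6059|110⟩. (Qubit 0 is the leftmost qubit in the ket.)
-0.7787|000⟩ - 0.1627i|001⟩ - 0.6059|101⟩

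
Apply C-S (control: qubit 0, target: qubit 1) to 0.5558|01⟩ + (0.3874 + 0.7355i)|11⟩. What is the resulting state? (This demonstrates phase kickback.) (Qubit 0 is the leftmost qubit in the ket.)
0.5558|01⟩ + (-0.7355 + 0.3874i)|11⟩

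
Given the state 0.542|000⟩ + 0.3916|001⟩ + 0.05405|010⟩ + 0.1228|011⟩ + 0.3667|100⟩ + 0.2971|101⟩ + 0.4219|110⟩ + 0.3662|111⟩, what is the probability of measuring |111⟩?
0.1341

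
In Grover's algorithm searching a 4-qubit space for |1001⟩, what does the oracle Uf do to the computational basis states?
Uf|x⟩ = -|x⟩ if x = 1001, else |x⟩ (phase flip on target)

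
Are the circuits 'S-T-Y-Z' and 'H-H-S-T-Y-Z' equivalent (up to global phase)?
Yes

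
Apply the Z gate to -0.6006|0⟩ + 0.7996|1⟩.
-0.6006|0⟩ - 0.7996|1⟩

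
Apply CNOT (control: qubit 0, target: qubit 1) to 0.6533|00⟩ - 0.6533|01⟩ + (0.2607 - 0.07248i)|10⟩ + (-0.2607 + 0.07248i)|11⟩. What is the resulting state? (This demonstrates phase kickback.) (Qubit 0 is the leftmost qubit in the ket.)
0.6533|00⟩ - 0.6533|01⟩ + (-0.2607 + 0.07248i)|10⟩ + (0.2607 - 0.07248i)|11⟩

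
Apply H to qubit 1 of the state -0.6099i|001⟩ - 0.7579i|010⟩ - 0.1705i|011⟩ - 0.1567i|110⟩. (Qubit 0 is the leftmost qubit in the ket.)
-0.5359i|000⟩ - 0.5518i|001⟩ + 0.5359i|010⟩ - 0.3107i|011⟩ - 0.1108i|100⟩ + 0.1108i|110⟩

H on qubit 1 mixes each pair of kets that differ only in qubit 1: amplitudes (a, b) of (|…0…⟩, |…1…⟩) become ((a + b)/√2, (a − b)/√2). Kets absent from the input have amplitude 0.
(|000⟩, |010⟩): (a, b) = (0, -0.7579i) → (-0.5359i, 0.5359i)
(|001⟩, |011⟩): (a, b) = (-0.6099i, -0.1705i) → (-0.5518i, -0.3107i)
(|100⟩, |110⟩): (a, b) = (0, -0.1567i) → (-0.1108i, 0.1108i)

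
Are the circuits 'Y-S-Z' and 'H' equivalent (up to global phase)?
No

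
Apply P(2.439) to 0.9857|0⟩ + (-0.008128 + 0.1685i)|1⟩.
0.9857|0⟩ + (-0.1027 - 0.1338i)|1⟩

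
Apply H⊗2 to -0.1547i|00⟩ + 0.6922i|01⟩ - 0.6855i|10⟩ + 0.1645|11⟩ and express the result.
(0.08225 - 0.074i)|00⟩ + (-0.08225 - 0.7662i)|01⟩ + (-0.08225 + 0.6115i)|10⟩ + (0.08225 - 0.0807i)|11⟩

H⊗2 gives amp(|y⟩) = (1/2) Σ_x (−1)^(x·y) amp(|x⟩), where x·y is the number of positions in which both x and y have a 1.
|00⟩: (-0.1547i + 0.6922i - 0.6855i + 0.1645)/2 = (0.08225 - 0.074i)
|01⟩: (-0.1547i - 0.6922i - 0.6855i - 0.1645)/2 = (-0.08225 - 0.7662i)
|10⟩: (-0.1547i + 0.6922i + 0.6855i - 0.1645)/2 = (-0.08225 + 0.6115i)
|11⟩: (-0.1547i - 0.6922i + 0.6855i + 0.1645)/2 = (0.08225 - 0.0807i)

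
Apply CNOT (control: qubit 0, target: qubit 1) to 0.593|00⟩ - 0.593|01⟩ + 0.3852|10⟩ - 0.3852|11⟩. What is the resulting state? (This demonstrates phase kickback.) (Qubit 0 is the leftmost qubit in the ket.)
0.593|00⟩ - 0.593|01⟩ - 0.3852|10⟩ + 0.3852|11⟩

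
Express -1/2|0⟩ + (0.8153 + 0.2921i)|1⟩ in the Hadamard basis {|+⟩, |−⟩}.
(0.223 + 0.2065i)|+⟩ + (-0.9301 - 0.2065i)|−⟩

With |ψ⟩ = α|0⟩ + β|1⟩, the Hadamard-basis coefficients are ⟨+|ψ⟩ = (α + β)/√2 and ⟨−|ψ⟩ = (α − β)/√2.
Here α = -1/2, β = (0.8153 + 0.2921i): (α + β)/√2 = (0.223 + 0.2065i), (α − β)/√2 = (-0.9301 - 0.2065i).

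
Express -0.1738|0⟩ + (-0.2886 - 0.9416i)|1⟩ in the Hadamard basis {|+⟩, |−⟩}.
(-0.327 - 0.6658i)|+⟩ + (0.08118 + 0.6658i)|−⟩

With |ψ⟩ = α|0⟩ + β|1⟩, the Hadamard-basis coefficients are ⟨+|ψ⟩ = (α + β)/√2 and ⟨−|ψ⟩ = (α − β)/√2.
Here α = -0.1738, β = (-0.2886 - 0.9416i): (α + β)/√2 = (-0.327 - 0.6658i), (α − β)/√2 = (0.08118 + 0.6658i).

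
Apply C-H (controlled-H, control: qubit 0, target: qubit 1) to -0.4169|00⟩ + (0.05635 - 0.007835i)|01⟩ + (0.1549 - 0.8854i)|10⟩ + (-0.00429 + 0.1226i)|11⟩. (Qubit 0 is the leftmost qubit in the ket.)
-0.4169|00⟩ + (0.05635 - 0.007835i)|01⟩ + (0.1065 - 0.5394i)|10⟩ + (0.1126 - 0.7128i)|11⟩

C-H leaves the control-|0⟩ kets |00⟩, |01⟩ unchanged and applies H to qubit 1 on the control-|1⟩ pair (|10⟩, |11⟩).
H = [[1/√2, 1/√2], [1/√2, -1/√2]].
With a = amp(|10⟩) = (0.1549 - 0.8854i) and b = amp(|11⟩) = (-0.00429 + 0.1226i):
new amp(|10⟩) = (1/√2)·a + (1/√2)·b = (0.1065 - 0.5394i)
new amp(|11⟩) = (1/√2)·a + (-1/√2)·b = (0.1126 - 0.7128i)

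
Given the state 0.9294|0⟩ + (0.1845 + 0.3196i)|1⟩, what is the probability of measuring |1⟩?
0.1362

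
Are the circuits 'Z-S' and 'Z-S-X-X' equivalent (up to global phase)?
Yes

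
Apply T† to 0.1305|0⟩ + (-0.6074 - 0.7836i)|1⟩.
0.1305|0⟩ + (-0.9836 - 0.1246i)|1⟩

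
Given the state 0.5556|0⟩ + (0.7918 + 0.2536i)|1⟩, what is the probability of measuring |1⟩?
0.6913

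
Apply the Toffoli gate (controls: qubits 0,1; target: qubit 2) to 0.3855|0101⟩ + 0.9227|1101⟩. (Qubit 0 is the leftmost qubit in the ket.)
0.3855|0101⟩ + 0.9227|1111⟩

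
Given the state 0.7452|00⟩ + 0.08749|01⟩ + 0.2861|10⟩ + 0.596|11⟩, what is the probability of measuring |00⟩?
0.5553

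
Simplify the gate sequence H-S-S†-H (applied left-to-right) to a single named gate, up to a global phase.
I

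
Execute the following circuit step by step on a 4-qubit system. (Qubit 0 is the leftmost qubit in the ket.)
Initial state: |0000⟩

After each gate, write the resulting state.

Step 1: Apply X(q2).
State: |0010⟩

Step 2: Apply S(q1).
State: |0010⟩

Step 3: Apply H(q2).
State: 1/√2|0000⟩ - 1/√2|0010⟩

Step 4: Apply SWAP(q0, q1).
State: 1/√2|0000⟩ - 1/√2|0010⟩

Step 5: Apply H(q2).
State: |0010⟩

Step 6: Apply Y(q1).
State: i|0110⟩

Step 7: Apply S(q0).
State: i|0110⟩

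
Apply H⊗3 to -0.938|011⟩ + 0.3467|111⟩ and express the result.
-0.2091|000⟩ + 0.2091|001⟩ + 0.2091|010⟩ - 0.2091|011⟩ - 0.4542|100⟩ + 0.4542|101⟩ + 0.4542|110⟩ - 0.4542|111⟩

H⊗3 gives amp(|y⟩) = (1/2√2) Σ_x (−1)^(x·y) amp(|x⟩), where x·y is the number of positions in which both x and y have a 1.
|000⟩: (-0.938 + 0.3467)/(2√2) = -0.2091
|001⟩: (0.938 - 0.3467)/(2√2) = 0.2091
|010⟩: (0.938 - 0.3467)/(2√2) = 0.2091
|011⟩: (-0.938 + 0.3467)/(2√2) = -0.2091
|100⟩: (-0.938 - 0.3467)/(2√2) = -0.4542
|101⟩: (0.938 + 0.3467)/(2√2) = 0.4542
|110⟩: (0.938 + 0.3467)/(2√2) = 0.4542
|111⟩: (-0.938 - 0.3467)/(2√2) = -0.4542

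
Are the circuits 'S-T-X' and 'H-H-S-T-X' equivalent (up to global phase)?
Yes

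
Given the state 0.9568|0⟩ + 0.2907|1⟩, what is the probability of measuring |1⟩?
0.08451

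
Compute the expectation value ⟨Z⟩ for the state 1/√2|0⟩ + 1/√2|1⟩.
0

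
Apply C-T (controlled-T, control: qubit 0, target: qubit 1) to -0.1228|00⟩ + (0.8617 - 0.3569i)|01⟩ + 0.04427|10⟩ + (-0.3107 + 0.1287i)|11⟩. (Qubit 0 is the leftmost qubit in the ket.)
-0.1228|00⟩ + (0.8617 - 0.3569i)|01⟩ + 0.04427|10⟩ + (-0.3107 - 0.1287i)|11⟩

C-T leaves the control-|0⟩ kets |00⟩, |01⟩ unchanged and applies T to qubit 1 on the control-|1⟩ pair (|10⟩, |11⟩).
T = [[1, 0], [0, (1/√2 + (1/√2)i)]].
With a = amp(|10⟩) = 0.04427 and b = amp(|11⟩) = (-0.3107 + 0.1287i):
new amp(|10⟩) = (1)·a = 0.04427
new amp(|11⟩) = (1/√2 + (1/√2)i)·b = (-0.3107 - 0.1287i)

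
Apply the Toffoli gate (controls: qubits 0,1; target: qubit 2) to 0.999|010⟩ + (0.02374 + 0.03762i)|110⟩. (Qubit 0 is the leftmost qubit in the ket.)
0.999|010⟩ + (0.02374 + 0.03762i)|111⟩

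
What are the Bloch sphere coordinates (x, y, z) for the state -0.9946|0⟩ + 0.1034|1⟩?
(-0.2057, 0, 0.9785)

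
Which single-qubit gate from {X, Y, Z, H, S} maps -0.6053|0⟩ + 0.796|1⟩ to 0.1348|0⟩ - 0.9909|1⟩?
H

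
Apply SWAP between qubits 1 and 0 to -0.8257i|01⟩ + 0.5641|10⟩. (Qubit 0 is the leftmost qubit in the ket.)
0.5641|01⟩ - 0.8257i|10⟩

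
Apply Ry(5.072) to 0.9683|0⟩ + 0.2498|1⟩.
-0.9383|0⟩ + 0.3458|1⟩

Ry(5.072) = [[cos(θ/2), −sin(θ/2)], [sin(θ/2), cos(θ/2)]]; θ = 5.072, cos(θ/2) ≈ -0.822165, sin(θ/2) ≈ 0.569249.
With a = amp(|0⟩) = 0.9683 and b = amp(|1⟩) = 0.2498:
new amp(|0⟩) = (-0.822165)·a + (-0.569249)·b = -0.9383
new amp(|1⟩) = (0.569249)·a + (-0.822165)·b = 0.3458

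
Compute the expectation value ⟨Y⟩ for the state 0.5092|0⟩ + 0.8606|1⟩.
0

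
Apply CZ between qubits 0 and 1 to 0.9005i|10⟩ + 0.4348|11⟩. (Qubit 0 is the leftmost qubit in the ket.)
0.9005i|10⟩ - 0.4348|11⟩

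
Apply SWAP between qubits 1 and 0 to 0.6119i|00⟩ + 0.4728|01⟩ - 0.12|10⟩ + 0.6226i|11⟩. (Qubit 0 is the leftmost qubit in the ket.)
0.6119i|00⟩ - 0.12|01⟩ + 0.4728|10⟩ + 0.6226i|11⟩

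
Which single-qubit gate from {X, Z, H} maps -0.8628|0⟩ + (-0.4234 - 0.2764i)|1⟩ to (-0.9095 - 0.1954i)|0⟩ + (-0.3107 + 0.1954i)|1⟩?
H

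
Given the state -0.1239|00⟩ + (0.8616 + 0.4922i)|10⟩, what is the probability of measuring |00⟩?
0.01535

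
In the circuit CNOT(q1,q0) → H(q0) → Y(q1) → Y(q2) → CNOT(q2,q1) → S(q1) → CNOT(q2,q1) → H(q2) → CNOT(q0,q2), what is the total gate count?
9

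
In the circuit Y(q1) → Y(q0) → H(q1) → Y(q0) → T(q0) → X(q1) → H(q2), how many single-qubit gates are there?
7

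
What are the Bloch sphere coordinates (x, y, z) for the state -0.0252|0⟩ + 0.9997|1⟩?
(-0.05038, 0, -0.9988)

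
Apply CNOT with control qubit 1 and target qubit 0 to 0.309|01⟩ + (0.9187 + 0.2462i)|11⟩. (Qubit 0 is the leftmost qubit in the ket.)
(0.9187 + 0.2462i)|01⟩ + 0.309|11⟩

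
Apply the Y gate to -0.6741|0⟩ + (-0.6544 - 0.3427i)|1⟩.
(-0.3427 + 0.6544i)|0⟩ - 0.6741i|1⟩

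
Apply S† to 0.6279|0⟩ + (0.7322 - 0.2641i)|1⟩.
0.6279|0⟩ + (-0.2641 - 0.7322i)|1⟩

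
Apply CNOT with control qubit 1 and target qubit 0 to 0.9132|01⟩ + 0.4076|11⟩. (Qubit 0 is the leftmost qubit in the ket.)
0.4076|01⟩ + 0.9132|11⟩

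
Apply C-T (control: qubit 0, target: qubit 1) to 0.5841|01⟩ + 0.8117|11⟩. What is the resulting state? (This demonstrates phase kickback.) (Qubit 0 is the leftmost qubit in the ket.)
0.5841|01⟩ + (0.574 + 0.574i)|11⟩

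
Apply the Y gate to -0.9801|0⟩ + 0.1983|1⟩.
-0.1983i|0⟩ - 0.9801i|1⟩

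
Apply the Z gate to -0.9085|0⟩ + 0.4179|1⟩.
-0.9085|0⟩ - 0.4179|1⟩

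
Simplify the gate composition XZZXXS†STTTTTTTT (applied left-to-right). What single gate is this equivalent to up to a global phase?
X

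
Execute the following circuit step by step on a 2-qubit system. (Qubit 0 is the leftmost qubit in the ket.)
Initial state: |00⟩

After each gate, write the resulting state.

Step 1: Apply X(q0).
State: |10⟩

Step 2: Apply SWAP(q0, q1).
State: |01⟩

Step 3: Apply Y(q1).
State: -i|00⟩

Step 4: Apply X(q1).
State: -i|01⟩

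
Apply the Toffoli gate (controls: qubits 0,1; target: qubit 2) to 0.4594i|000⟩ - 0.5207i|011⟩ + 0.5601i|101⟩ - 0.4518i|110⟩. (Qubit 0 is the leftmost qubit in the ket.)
0.4594i|000⟩ - 0.5207i|011⟩ + 0.5601i|101⟩ - 0.4518i|111⟩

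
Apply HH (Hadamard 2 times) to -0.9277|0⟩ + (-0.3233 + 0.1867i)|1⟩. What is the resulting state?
-0.9277|0⟩ + (-0.3233 + 0.1867i)|1⟩

H² = I, so an even number of Hadamards cancels: H^2 = I and the state is unchanged.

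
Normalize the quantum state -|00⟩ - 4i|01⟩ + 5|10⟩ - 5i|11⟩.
-0.1222|00⟩ - 0.4887i|01⟩ + 0.6108|10⟩ - 0.6108i|11⟩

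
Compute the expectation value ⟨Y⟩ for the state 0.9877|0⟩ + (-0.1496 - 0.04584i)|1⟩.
-0.09055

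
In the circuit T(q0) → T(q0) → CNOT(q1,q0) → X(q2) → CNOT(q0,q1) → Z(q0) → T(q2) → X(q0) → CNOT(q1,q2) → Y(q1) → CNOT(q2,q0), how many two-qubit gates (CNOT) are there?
4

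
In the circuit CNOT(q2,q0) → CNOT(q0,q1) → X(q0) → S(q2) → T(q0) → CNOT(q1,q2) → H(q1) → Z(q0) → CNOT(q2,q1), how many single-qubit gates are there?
5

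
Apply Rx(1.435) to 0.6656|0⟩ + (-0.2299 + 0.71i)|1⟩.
(0.9683 + 0.1512i)|0⟩ + (-0.1732 + 0.09732i)|1⟩

Rx(1.435) = [[cos(θ/2), −i·sin(θ/2)], [−i·sin(θ/2), cos(θ/2)]]; θ = 1.435, cos(θ/2) ≈ 0.753452, sin(θ/2) ≈ 0.657503.
With a = amp(|0⟩) = 0.6656 and b = amp(|1⟩) = (-0.2299 + 0.71i):
new amp(|0⟩) = (0.753452)·a + (-0.657503i)·b = (0.9683 + 0.1512i)
new amp(|1⟩) = (-0.657503i)·a + (0.753452)·b = (-0.1732 + 0.09732i)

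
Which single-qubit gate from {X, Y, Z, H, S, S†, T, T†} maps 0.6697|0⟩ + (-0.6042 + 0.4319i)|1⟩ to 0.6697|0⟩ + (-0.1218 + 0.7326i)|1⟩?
T†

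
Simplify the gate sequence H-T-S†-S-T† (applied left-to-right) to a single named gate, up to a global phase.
H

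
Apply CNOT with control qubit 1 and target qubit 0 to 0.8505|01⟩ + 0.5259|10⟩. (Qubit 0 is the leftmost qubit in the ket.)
0.5259|10⟩ + 0.8505|11⟩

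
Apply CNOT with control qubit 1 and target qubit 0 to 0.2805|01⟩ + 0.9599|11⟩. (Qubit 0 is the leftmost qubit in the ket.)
0.9599|01⟩ + 0.2805|11⟩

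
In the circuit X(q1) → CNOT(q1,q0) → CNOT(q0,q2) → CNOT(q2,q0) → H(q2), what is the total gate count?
5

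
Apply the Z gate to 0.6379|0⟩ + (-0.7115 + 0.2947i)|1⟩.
0.6379|0⟩ + (0.7115 - 0.2947i)|1⟩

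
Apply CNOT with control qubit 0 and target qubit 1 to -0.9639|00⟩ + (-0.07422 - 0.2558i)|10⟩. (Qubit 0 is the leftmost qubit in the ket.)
-0.9639|00⟩ + (-0.07422 - 0.2558i)|11⟩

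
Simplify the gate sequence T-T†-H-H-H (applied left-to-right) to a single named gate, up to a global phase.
H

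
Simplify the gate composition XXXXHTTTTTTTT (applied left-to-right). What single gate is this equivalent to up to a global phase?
H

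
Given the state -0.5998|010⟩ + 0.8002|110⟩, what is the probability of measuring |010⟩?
0.3598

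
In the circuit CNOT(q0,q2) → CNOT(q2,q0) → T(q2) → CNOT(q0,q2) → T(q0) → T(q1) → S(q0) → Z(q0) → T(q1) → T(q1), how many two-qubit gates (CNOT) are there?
3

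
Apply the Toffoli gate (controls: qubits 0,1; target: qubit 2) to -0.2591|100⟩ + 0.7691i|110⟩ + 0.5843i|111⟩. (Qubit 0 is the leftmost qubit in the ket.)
-0.2591|100⟩ + 0.5843i|110⟩ + 0.7691i|111⟩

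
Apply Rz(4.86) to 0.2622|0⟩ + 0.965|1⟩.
(-0.1986 - 0.1712i)|0⟩ + (-0.7308 + 0.6302i)|1⟩

Rz(4.86) = [[e^(−iθ/2), 0], [0, e^(iθ/2)]] with e^(±iθ/2) = cos(θ/2) ± i·sin(θ/2); θ = 4.86, cos(θ/2) ≈ -0.757323, sin(θ/2) ≈ 0.653041.
With a = amp(|0⟩) = 0.2622 and b = amp(|1⟩) = 0.965:
new amp(|0⟩) = (-0.757323 - 0.653041i)·a = (-0.1986 - 0.1712i)
new amp(|1⟩) = (-0.757323 + 0.653041i)·b = (-0.7308 + 0.6302i)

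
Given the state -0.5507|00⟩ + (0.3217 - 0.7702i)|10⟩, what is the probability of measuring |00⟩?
0.3033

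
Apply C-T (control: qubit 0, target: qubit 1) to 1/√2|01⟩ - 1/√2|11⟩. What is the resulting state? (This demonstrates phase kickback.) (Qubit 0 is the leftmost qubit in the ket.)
1/√2|01⟩ + (-1/2 - (1/2)i)|11⟩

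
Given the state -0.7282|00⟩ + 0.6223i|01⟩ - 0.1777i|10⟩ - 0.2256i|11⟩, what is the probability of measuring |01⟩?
0.3873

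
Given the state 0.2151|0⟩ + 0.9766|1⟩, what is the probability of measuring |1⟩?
0.9537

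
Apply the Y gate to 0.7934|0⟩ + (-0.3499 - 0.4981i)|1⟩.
(-0.4981 + 0.3499i)|0⟩ + 0.7934i|1⟩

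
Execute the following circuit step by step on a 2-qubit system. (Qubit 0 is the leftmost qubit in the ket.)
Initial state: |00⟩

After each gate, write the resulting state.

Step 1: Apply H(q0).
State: 1/√2|00⟩ + 1/√2|10⟩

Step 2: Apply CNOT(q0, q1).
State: 1/√2|00⟩ + 1/√2|11⟩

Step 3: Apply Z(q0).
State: 1/√2|00⟩ - 1/√2|11⟩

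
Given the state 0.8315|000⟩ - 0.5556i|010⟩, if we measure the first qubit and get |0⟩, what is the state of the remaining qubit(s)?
0.8315|00⟩ - 0.5556i|10⟩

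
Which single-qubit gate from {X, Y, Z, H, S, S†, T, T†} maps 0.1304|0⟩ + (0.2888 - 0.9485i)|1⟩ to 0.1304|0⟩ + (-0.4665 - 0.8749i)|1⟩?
T†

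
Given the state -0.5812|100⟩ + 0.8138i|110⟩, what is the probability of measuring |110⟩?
0.6623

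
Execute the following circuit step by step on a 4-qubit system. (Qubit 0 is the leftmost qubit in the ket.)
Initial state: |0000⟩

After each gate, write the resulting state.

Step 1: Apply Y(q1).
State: i|0100⟩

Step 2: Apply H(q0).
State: (1/√2)i|0100⟩ + (1/√2)i|1100⟩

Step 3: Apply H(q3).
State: (1/2)i|0100⟩ + (1/2)i|0101⟩ + (1/2)i|1100⟩ + (1/2)i|1101⟩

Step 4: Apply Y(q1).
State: 1/2|0000⟩ + 1/2|0001⟩ + 1/2|1000⟩ + 1/2|1001⟩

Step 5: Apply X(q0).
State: 1/2|0000⟩ + 1/2|0001⟩ + 1/2|1000⟩ + 1/2|1001⟩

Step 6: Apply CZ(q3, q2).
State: 1/2|0000⟩ + 1/2|0001⟩ + 1/2|1000⟩ + 1/2|1001⟩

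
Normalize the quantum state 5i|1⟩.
i|1⟩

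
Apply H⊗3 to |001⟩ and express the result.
1/√8|000⟩ - 1/√8|001⟩ + 1/√8|010⟩ - 1/√8|011⟩ + 1/√8|100⟩ - 1/√8|101⟩ + 1/√8|110⟩ - 1/√8|111⟩

H⊗3 gives amp(|y⟩) = (1/2√2) Σ_x (−1)^(x·y) amp(|x⟩), where x·y is the number of positions in which both x and y have a 1.
|000⟩: (1)/(2√2) = 1/√8
|001⟩: (-1)/(2√2) = -1/√8
|010⟩: (1)/(2√2) = 1/√8
|011⟩: (-1)/(2√2) = -1/√8
|100⟩: (1)/(2√2) = 1/√8
|101⟩: (-1)/(2√2) = -1/√8
|110⟩: (1)/(2√2) = 1/√8
|111⟩: (-1)/(2√2) = -1/√8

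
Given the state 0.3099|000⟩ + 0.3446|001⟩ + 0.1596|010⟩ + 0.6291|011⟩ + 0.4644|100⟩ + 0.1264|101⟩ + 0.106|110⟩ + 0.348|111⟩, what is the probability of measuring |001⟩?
0.1187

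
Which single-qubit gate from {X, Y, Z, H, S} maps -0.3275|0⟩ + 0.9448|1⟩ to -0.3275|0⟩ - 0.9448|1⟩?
Z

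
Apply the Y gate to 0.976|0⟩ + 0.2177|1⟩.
-0.2177i|0⟩ + 0.976i|1⟩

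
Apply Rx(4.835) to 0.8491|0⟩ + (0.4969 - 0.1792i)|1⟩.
(-0.7548 - 0.3292i)|0⟩ + (-0.3722 - 0.4283i)|1⟩

Rx(4.835) = [[cos(θ/2), −i·sin(θ/2)], [−i·sin(θ/2), cos(θ/2)]]; θ = 4.835, cos(θ/2) ≈ -0.749101, sin(θ/2) ≈ 0.662456.
With a = amp(|0⟩) = 0.8491 and b = amp(|1⟩) = (0.4969 - 0.1792i):
new amp(|0⟩) = (-0.749101)·a + (-0.662456i)·b = (-0.7548 - 0.3292i)
new amp(|1⟩) = (-0.662456i)·a + (-0.749101)·b = (-0.3722 - 0.4283i)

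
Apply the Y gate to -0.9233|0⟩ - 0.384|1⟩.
0.384i|0⟩ - 0.9233i|1⟩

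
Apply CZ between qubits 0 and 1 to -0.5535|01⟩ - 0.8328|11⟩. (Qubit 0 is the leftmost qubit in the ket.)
-0.5535|01⟩ + 0.8328|11⟩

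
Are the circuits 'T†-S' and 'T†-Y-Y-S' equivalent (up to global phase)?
Yes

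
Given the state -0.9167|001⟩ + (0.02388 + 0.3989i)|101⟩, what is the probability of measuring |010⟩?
0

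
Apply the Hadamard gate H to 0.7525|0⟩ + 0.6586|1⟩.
0.9978|0⟩ + 0.0664|1⟩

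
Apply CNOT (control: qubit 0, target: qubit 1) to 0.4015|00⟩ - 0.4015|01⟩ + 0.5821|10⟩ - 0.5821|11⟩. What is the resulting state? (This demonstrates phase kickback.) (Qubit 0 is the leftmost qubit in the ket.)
0.4015|00⟩ - 0.4015|01⟩ - 0.5821|10⟩ + 0.5821|11⟩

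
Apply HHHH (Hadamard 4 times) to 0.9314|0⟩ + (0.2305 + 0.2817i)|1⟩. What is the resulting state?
0.9314|0⟩ + (0.2305 + 0.2817i)|1⟩

H² = I, so an even number of Hadamards cancels: H^4 = I and the state is unchanged.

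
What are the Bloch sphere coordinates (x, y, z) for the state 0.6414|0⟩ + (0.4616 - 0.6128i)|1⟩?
(0.5921, -0.7861, -0.1772)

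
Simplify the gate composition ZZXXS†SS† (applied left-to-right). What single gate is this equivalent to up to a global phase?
S†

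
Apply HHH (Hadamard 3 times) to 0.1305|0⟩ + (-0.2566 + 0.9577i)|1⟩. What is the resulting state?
(-0.08917 + 0.6772i)|0⟩ + (0.2737 - 0.6772i)|1⟩

H² = I, so H^3 = H: a single Hadamard. With (a, b) = (0.1305, (-0.2566 + 0.9577i)), H gives ((a + b)/√2, (a − b)/√2) = ((-0.08917 + 0.6772i), (0.2737 - 0.6772i)).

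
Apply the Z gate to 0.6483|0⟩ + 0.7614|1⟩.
0.6483|0⟩ - 0.7614|1⟩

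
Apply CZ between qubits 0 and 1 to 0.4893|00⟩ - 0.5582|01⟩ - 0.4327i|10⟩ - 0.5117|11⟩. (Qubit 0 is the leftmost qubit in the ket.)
0.4893|00⟩ - 0.5582|01⟩ - 0.4327i|10⟩ + 0.5117|11⟩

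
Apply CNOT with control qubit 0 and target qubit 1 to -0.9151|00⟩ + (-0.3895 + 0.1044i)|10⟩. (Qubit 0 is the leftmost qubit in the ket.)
-0.9151|00⟩ + (-0.3895 + 0.1044i)|11⟩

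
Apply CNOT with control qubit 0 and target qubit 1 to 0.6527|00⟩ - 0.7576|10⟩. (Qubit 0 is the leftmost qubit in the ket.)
0.6527|00⟩ - 0.7576|11⟩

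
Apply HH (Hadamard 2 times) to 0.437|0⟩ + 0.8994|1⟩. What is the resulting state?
0.437|0⟩ + 0.8994|1⟩

H² = I, so an even number of Hadamards cancels: H^2 = I and the state is unchanged.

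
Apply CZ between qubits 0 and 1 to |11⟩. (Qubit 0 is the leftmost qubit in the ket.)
-|11⟩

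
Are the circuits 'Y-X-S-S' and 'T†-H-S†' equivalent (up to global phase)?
No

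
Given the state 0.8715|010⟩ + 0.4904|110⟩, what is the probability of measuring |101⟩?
0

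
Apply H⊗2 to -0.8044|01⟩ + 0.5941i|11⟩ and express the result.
(-0.4022 + 0.2971i)|00⟩ + (0.4022 - 0.2971i)|01⟩ + (-0.4022 - 0.2971i)|10⟩ + (0.4022 + 0.2971i)|11⟩

H⊗2 gives amp(|y⟩) = (1/2) Σ_x (−1)^(x·y) amp(|x⟩), where x·y is the number of positions in which both x and y have a 1.
|00⟩: (-0.8044 + 0.5941i)/2 = (-0.4022 + 0.2971i)
|01⟩: (0.8044 - 0.5941i)/2 = (0.4022 - 0.2971i)
|10⟩: (-0.8044 - 0.5941i)/2 = (-0.4022 - 0.2971i)
|11⟩: (0.8044 + 0.5941i)/2 = (0.4022 + 0.2971i)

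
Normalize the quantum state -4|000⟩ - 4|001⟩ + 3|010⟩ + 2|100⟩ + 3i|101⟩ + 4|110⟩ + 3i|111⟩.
-0.45|000⟩ - 0.45|001⟩ + 0.3375|010⟩ + 0.225|100⟩ + 0.3375i|101⟩ + 0.45|110⟩ + 0.3375i|111⟩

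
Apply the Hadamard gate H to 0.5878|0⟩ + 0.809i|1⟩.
(0.4156 + 0.572i)|0⟩ + (0.4156 - 0.572i)|1⟩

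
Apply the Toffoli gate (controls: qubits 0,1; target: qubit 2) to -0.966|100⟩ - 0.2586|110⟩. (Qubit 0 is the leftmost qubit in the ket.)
-0.966|100⟩ - 0.2586|111⟩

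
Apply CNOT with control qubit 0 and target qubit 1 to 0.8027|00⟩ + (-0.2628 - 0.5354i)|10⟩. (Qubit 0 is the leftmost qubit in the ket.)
0.8027|00⟩ + (-0.2628 - 0.5354i)|11⟩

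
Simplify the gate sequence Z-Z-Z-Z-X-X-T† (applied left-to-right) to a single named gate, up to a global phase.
T†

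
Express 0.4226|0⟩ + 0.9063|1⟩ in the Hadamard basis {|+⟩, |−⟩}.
0.9397|+⟩ - 0.342|−⟩

With |ψ⟩ = α|0⟩ + β|1⟩, the Hadamard-basis coefficients are ⟨+|ψ⟩ = (α + β)/√2 and ⟨−|ψ⟩ = (α − β)/√2.
Here α = 0.4226, β = 0.9063: (α + β)/√2 = 0.9397, (α − β)/√2 = -0.342.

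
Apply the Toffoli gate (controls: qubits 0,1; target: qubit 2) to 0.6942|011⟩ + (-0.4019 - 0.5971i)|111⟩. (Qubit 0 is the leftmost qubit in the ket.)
0.6942|011⟩ + (-0.4019 - 0.5971i)|110⟩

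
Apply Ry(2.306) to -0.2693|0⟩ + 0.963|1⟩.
-0.9894|0⟩ + 0.1446|1⟩

Ry(2.306) = [[cos(θ/2), −sin(θ/2)], [sin(θ/2), cos(θ/2)]]; θ = 2.306, cos(θ/2) ≈ 0.405747, sin(θ/2) ≈ 0.913985.
With a = amp(|0⟩) = -0.2693 and b = amp(|1⟩) = 0.963:
new amp(|0⟩) = (0.405747)·a + (-0.913985)·b = -0.9894
new amp(|1⟩) = (0.913985)·a + (0.405747)·b = 0.1446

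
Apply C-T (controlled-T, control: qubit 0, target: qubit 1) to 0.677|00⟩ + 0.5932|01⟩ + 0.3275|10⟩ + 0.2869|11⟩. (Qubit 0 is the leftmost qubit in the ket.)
0.677|00⟩ + 0.5932|01⟩ + 0.3275|10⟩ + (0.2029 + 0.2029i)|11⟩

C-T leaves the control-|0⟩ kets |00⟩, |01⟩ unchanged and applies T to qubit 1 on the control-|1⟩ pair (|10⟩, |11⟩).
T = [[1, 0], [0, (1/√2 + (1/√2)i)]].
With a = amp(|10⟩) = 0.3275 and b = amp(|11⟩) = 0.2869:
new amp(|10⟩) = (1)·a = 0.3275
new amp(|11⟩) = (1/√2 + (1/√2)i)·b = (0.2029 + 0.2029i)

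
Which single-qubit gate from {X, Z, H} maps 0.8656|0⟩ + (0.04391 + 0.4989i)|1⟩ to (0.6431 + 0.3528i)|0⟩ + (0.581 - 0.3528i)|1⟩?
H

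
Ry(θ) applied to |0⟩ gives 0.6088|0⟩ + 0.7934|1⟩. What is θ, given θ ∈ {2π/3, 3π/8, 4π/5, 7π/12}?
7π/12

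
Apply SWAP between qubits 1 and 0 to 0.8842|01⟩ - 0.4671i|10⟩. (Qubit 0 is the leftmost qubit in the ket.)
-0.4671i|01⟩ + 0.8842|10⟩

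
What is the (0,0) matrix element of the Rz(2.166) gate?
(0.4687 - 0.8834i)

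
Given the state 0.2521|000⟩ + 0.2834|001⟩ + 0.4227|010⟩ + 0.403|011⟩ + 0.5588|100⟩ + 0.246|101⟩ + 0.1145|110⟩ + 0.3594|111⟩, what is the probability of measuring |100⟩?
0.3123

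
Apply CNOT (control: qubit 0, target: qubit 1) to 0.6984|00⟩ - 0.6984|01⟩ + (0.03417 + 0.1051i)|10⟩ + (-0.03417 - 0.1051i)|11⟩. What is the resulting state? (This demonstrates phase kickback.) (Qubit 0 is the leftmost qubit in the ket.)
0.6984|00⟩ - 0.6984|01⟩ + (-0.03417 - 0.1051i)|10⟩ + (0.03417 + 0.1051i)|11⟩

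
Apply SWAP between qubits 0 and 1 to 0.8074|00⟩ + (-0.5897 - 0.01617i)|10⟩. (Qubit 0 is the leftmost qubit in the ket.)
0.8074|00⟩ + (-0.5897 - 0.01617i)|01⟩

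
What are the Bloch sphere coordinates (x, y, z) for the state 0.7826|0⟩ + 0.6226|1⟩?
(0.9745, 0, 0.2248)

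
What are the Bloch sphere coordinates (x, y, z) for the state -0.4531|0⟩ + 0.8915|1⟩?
(-0.8079, 0, -0.5895)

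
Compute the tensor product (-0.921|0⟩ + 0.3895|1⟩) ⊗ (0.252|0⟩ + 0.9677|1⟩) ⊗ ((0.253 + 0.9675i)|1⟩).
(-0.05872 - 0.2245i)|001⟩ + (-0.2255 - 0.8623i)|011⟩ + (0.02483 + 0.09496i)|101⟩ + (0.09536 + 0.3647i)|111⟩

amp(|b₁b₂…⟩) = product of the factor amplitudes for bits b₁, b₂, …; only kets whose every factor amplitude is nonzero survive.
|001⟩: (-0.921)(0.252)(0.253 + 0.9675i) = (-0.05872 - 0.2245i)
|011⟩: (-0.921)(0.9677)(0.253 + 0.9675i) = (-0.2255 - 0.8623i)
|101⟩: (0.3895)(0.252)(0.253 + 0.9675i) = (0.02483 + 0.09496i)
|111⟩: (0.3895)(0.9677)(0.253 + 0.9675i) = (0.09536 + 0.3647i)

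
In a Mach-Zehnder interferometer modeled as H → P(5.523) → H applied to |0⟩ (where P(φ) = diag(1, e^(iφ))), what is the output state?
(0.8624 - 0.3445i)|0⟩ + (0.1376 + 0.3445i)|1⟩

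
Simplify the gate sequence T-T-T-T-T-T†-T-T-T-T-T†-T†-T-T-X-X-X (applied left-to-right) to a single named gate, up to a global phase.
X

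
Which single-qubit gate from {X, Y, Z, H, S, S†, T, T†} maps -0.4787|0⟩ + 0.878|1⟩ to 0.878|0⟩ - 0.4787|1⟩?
X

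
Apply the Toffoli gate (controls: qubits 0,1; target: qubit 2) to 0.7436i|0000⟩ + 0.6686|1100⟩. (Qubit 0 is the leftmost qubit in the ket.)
0.7436i|0000⟩ + 0.6686|1110⟩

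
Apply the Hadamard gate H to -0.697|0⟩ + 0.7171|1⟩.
0.01421|0⟩ - 0.9999|1⟩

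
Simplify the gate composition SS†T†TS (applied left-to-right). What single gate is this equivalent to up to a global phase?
S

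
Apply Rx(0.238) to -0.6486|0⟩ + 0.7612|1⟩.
(-0.644 - 0.09037i)|0⟩ + (0.7558 + 0.077i)|1⟩

Rx(0.238) = [[cos(θ/2), −i·sin(θ/2)], [−i·sin(θ/2), cos(θ/2)]]; θ = 0.238, cos(θ/2) ≈ 0.992928, sin(θ/2) ≈ 0.118719.
With a = amp(|0⟩) = -0.6486 and b = amp(|1⟩) = 0.7612:
new amp(|0⟩) = (0.992928)·a + (-0.118719i)·b = (-0.644 - 0.09037i)
new amp(|1⟩) = (-0.118719i)·a + (0.992928)·b = (0.7558 + 0.077i)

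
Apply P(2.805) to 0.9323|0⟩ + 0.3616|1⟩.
0.9323|0⟩ + (-0.3413 + 0.1194i)|1⟩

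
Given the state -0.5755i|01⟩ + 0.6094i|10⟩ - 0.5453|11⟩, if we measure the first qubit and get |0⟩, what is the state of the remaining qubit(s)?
-i|1⟩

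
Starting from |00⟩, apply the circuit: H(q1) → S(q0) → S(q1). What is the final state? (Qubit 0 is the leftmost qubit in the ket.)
1/√2|00⟩ + (1/√2)i|01⟩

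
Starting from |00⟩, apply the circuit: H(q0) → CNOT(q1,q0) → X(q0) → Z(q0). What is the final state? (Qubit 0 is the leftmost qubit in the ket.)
1/√2|00⟩ - 1/√2|10⟩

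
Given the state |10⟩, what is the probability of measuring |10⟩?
1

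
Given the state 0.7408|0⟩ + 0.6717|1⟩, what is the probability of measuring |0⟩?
0.5488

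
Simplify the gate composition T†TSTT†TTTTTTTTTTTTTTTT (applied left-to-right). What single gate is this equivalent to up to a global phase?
S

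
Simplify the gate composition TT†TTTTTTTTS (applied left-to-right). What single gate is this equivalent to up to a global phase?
S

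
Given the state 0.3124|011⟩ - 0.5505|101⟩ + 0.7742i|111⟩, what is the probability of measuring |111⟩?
0.5994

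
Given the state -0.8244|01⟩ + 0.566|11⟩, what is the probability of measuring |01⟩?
0.6796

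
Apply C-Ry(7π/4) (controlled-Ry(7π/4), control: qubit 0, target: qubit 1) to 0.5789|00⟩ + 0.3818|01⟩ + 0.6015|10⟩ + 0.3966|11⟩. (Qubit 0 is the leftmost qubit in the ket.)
0.5789|00⟩ + 0.3818|01⟩ - 0.7075|10⟩ - 0.1362|11⟩

C-Ry(7π/4) leaves the control-|0⟩ kets |00⟩, |01⟩ unchanged and applies Ry(7π/4) to qubit 1 on the control-|1⟩ pair (|10⟩, |11⟩).
Ry(7π/4) = [[cos(θ/2), −sin(θ/2)], [sin(θ/2), cos(θ/2)]]; θ = 7π/4, cos(θ/2) ≈ -0.92388, sin(θ/2) ≈ 0.382683.
With a = amp(|10⟩) = 0.6015 and b = amp(|11⟩) = 0.3966:
new amp(|10⟩) = (-0.92388)·a + (-0.382683)·b = -0.7075
new amp(|11⟩) = (0.382683)·a + (-0.92388)·b = -0.1362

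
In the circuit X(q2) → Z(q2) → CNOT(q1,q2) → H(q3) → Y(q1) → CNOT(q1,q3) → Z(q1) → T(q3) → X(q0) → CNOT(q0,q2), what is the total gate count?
10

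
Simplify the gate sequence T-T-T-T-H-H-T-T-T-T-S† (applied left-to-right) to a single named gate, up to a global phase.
S†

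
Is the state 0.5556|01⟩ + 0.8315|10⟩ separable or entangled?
Entangled

Writing the state as a|00⟩ + b|01⟩ + c|10⟩ + d|11⟩, it is a product state iff ad − bc = 0.
Here (a, b, c, d) = (0, 0.5556, 0.8315, 0): ad − bc = (0)(0) − (0.5556)(0.8315) = -0.462 ≠ 0, so the state is entangled.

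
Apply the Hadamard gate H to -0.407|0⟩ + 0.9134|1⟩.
0.3581|0⟩ - 0.9337|1⟩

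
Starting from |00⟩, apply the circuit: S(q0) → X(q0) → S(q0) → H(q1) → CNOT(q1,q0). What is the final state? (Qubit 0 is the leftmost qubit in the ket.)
(1/√2)i|01⟩ + (1/√2)i|10⟩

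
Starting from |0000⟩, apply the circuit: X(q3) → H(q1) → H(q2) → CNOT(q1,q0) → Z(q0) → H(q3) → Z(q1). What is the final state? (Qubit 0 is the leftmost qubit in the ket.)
1/√8|0000⟩ - 1/√8|0001⟩ + 1/√8|0010⟩ - 1/√8|0011⟩ + 1/√8|1100⟩ - 1/√8|1101⟩ + 1/√8|1110⟩ - 1/√8|1111⟩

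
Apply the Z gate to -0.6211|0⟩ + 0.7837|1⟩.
-0.6211|0⟩ - 0.7837|1⟩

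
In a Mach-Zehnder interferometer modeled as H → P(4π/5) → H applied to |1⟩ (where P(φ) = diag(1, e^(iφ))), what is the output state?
(0.9045 - 0.2939i)|0⟩ + (0.09549 + 0.2939i)|1⟩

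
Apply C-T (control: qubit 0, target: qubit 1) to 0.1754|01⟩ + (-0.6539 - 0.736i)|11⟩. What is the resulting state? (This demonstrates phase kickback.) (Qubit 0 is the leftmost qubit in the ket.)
0.1754|01⟩ + (0.05805 - 0.9828i)|11⟩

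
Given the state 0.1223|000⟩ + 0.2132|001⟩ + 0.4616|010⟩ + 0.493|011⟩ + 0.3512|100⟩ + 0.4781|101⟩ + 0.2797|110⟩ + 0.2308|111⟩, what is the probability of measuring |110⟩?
0.07823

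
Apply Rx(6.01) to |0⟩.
-0.9907|0⟩ - 0.1362i|1⟩

Rx(6.01) = [[cos(θ/2), −i·sin(θ/2)], [−i·sin(θ/2), cos(θ/2)]]; θ = 6.01, cos(θ/2) ≈ -0.990686, sin(θ/2) ≈ 0.136168.
With a = amp(|0⟩) = 1 and b = amp(|1⟩) = 0:
new amp(|0⟩) = (-0.990686)·a + (-0.136168i)·b = -0.9907
new amp(|1⟩) = (-0.136168i)·a + (-0.990686)·b = -0.1362i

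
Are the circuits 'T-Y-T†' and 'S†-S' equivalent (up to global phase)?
No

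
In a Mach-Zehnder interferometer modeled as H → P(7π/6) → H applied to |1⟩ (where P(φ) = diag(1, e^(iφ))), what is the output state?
(0.933 + 0.25i)|0⟩ + (0.06699 - 0.25i)|1⟩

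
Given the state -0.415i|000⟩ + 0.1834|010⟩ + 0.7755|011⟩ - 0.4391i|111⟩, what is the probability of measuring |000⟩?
0.1722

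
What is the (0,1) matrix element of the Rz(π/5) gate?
0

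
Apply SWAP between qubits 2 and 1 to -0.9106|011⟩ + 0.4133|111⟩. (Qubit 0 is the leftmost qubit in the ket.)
-0.9106|011⟩ + 0.4133|111⟩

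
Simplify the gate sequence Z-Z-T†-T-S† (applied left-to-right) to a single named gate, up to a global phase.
S†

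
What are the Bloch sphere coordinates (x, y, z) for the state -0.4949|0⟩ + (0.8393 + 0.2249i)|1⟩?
(-0.8307, -0.2226, -0.5101)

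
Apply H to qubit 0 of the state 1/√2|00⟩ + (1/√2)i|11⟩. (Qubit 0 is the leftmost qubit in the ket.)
1/2|00⟩ + (1/2)i|01⟩ + 1/2|10⟩ - (1/2)i|11⟩

H on qubit 0 mixes each pair of kets that differ only in qubit 0: amplitudes (a, b) of (|…0…⟩, |…1…⟩) become ((a + b)/√2, (a − b)/√2). Kets absent from the input have amplitude 0.
(|00⟩, |10⟩): (a, b) = (1/√2, 0) → (1/2, 1/2)
(|01⟩, |11⟩): (a, b) = (0, (1/√2)i) → ((1/2)i, -(1/2)i)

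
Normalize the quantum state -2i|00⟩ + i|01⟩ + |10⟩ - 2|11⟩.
-0.6325i|00⟩ + 0.3162i|01⟩ + 0.3162|10⟩ - 0.6325|11⟩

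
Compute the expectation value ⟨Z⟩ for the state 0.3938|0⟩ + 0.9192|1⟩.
-0.6899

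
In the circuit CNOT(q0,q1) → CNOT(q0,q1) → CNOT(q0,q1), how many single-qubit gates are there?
0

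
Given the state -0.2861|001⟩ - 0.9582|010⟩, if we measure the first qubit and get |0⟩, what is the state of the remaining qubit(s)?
-0.2861|01⟩ - 0.9582|10⟩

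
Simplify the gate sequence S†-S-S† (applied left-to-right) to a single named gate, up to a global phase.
S†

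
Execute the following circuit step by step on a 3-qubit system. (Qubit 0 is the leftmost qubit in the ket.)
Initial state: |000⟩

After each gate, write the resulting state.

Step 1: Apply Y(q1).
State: i|010⟩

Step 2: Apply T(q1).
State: (-1/√2 + (1/√2)i)|010⟩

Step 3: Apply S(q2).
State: (-1/√2 + (1/√2)i)|010⟩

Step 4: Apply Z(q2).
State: (-1/√2 + (1/√2)i)|010⟩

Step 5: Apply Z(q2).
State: (-1/√2 + (1/√2)i)|010⟩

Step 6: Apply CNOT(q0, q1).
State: (-1/√2 + (1/√2)i)|010⟩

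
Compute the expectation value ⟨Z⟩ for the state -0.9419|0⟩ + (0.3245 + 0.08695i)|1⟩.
0.7743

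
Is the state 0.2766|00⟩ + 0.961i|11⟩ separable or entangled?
Entangled

Writing the state as a|00⟩ + b|01⟩ + c|10⟩ + d|11⟩, it is a product state iff ad − bc = 0.
Here (a, b, c, d) = (0.2766, 0, 0, 0.961i): ad − bc = (0.2766)(0.961i) − (0)(0) = 0.2658i ≠ 0, so the state is entangled.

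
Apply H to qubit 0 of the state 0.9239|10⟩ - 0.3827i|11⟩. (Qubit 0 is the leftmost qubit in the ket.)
0.6533|00⟩ - 0.2706i|01⟩ - 0.6533|10⟩ + 0.2706i|11⟩

H on qubit 0 mixes each pair of kets that differ only in qubit 0: amplitudes (a, b) of (|…0…⟩, |…1…⟩) become ((a + b)/√2, (a − b)/√2). Kets absent from the input have amplitude 0.
(|00⟩, |10⟩): (a, b) = (0, 0.9239) → (0.6533, -0.6533)
(|01⟩, |11⟩): (a, b) = (0, -0.3827i) → (-0.2706i, 0.2706i)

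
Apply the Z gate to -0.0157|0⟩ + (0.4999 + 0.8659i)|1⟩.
-0.0157|0⟩ + (-0.4999 - 0.8659i)|1⟩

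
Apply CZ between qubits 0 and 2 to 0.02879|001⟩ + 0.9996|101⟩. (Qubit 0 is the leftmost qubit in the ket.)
0.02879|001⟩ - 0.9996|101⟩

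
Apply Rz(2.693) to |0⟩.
(0.2224 - 0.975i)|0⟩

Rz(2.693) = [[e^(−iθ/2), 0], [0, e^(iθ/2)]] with e^(±iθ/2) = cos(θ/2) ± i·sin(θ/2); θ = 2.693, cos(θ/2) ≈ 0.22242, sin(θ/2) ≈ 0.974951.
With a = amp(|0⟩) = 1 and b = amp(|1⟩) = 0:
new amp(|0⟩) = (0.22242 - 0.974951i)·a = (0.2224 - 0.975i)
new amp(|1⟩) = (0.22242 + 0.974951i)·b = 0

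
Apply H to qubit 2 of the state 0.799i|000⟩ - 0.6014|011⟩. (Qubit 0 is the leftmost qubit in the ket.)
0.565i|000⟩ + 0.565i|001⟩ - 0.4253|010⟩ + 0.4253|011⟩

H on qubit 2 mixes each pair of kets that differ only in qubit 2: amplitudes (a, b) of (|…0…⟩, |…1…⟩) become ((a + b)/√2, (a − b)/√2). Kets absent from the input have amplitude 0.
(|000⟩, |001⟩): (a, b) = (0.799i, 0) → (0.565i, 0.565i)
(|010⟩, |011⟩): (a, b) = (0, -0.6014) → (-0.4253, 0.4253)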